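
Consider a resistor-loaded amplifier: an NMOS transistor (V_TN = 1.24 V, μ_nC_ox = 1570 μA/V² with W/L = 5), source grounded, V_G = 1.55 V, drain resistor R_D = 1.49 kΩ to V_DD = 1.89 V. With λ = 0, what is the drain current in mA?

I_D = 0.377 mA

V_GS = V_G = 1.55 V, so V_ov = 1.55 − 1.24 = 0.31 V.
k_n = μ_nC_ox · (W/L) = 7.85 mA/V².
Assume saturation: I_D = ½ k_n V_ov² = 0.5 × 7.85 × 0.31² = 0.377 mA, giving V_DS = V_DD − I_D R_D = 1.89 − 0.377 × 1.49 = 1.33 V.
V_DS = 1.33 V ≥ V_ov = 0.31 V, confirming saturation.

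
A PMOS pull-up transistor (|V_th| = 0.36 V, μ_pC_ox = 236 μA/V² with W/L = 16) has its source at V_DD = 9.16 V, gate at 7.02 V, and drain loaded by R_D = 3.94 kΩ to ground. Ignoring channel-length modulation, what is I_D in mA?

V_SG = V_DD − V_G = 9.16 − 7.02 = 2.14 V, so V_ov = 2.14 − 0.36 = 1.78 V.
k_p = μ_pC_ox · (W/L) = 3.776 mA/V².
Assume saturation: I_D = ½ k_p V_ov² = 0.5 × 3.776 × 1.78² = 5.98 mA, giving V_SD = V_DD − I_D R_D = 9.16 − 5.98 × 3.94 = -14.4 V.
But -14.4 V < V_ov = 1.78 V, so the device is actually in triode.
In triode I_D = k_p[V_ov V_SD − ½ V_SD²] and I_D = (V_DD − V_SD)/R_D. Equating: 7.44 V_SD² − 27.48 V_SD + 9.16 = 0, giving V_SD = 0.37 V (the root below V_ov).
I_D = (9.16 − 0.37) / 3.94 = 2.23 mA.

I_D = 2.23 mA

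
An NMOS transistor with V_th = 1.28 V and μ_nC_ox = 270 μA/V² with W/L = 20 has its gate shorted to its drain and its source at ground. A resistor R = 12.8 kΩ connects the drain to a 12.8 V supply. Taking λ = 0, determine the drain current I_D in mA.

With gate tied to drain, V_GS = V_DS ≥ V_GS − V_th, so the device is in saturation.
k_n = μ_nC_ox · (W/L) = 5.4 mA/V².
KCL at the drain: ½ k_n (V_GS − V_th)² = (V_DD − V_GS)/R.
Let x = V_GS − 1.28. Then 34.6 x² + x − 11.52 = 0, giving x = 0.563 V (positive root), so V_GS = 1.84 V.
I_D = (V_DD − V_GS)/R = (12.8 − 1.84) / 12.8 = 0.856 mA.

I_D = 0.856 mA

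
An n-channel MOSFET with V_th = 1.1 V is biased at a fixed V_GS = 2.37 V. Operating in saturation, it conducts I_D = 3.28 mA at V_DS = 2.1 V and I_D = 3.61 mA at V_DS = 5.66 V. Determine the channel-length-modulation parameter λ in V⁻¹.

With V_GS fixed, I_D ∝ (1 + λ V_DS) in saturation, so I_D2/I_D1 = (1 + λ V_DS2)/(1 + λ V_DS1).
3.61/3.28 = 1.101 = (1 + 5.66 λ)/(1 + 2.1 λ).
Solving: λ (I_D1 V_DS2 − I_D2 V_DS1) = I_D2 − I_D1, so λ = (3.61 − 3.28) / (3.28 × 5.66 − 3.61 × 2.1) = 0.33 / 11 = 0.03 V⁻¹.

λ = 0.0300 V⁻¹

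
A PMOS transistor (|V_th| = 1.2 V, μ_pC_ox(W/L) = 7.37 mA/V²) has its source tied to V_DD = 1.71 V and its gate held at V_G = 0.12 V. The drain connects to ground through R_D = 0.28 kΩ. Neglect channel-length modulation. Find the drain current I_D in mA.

I_D = 0.560 mA

V_SG = V_DD − V_G = 1.71 − 0.12 = 1.59 V, so V_ov = 1.59 − 1.2 = 0.39 V.
Assume saturation: I_D = ½ k_p V_ov² = 0.5 × 7.37 × 0.39² = 0.56 mA, giving V_SD = V_DD − I_D R_D = 1.71 − 0.56 × 0.28 = 1.55 V.
V_SD = 1.55 V ≥ V_ov = 0.39 V, confirming saturation.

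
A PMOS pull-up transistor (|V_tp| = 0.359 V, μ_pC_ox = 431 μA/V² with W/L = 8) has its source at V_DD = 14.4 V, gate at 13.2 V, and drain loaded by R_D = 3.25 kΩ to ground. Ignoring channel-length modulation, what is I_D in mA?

I_D = 1.22 mA

V_SG = V_DD − V_G = 14.4 − 13.2 = 1.2 V, so V_ov = 1.2 − 0.359 = 0.841 V.
k_p = μ_pC_ox · (W/L) = 3.448 mA/V².
Assume saturation: I_D = ½ k_p V_ov² = 0.5 × 3.448 × 0.841² = 1.22 mA, giving V_SD = V_DD − I_D R_D = 14.4 − 1.22 × 3.25 = 10.4 V.
V_SD = 10.4 V ≥ V_ov = 0.841 V, confirming saturation.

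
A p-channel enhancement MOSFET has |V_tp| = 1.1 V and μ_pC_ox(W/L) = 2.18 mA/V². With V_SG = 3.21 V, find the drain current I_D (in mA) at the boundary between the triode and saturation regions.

I_D = 4.85 mA

At the boundary V_SD = V_ov = V_SG − |V_tp| = 3.21 − 1.1 = 2.11 V.
I_D = ½ k_p V_ov² = 0.5 × 2.18 × 2.11² = 4.85 mA.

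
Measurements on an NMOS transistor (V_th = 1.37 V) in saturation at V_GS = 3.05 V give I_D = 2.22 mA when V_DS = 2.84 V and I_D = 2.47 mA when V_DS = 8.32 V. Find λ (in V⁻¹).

λ = 0.0218 V⁻¹

With V_GS fixed, I_D ∝ (1 + λ V_DS) in saturation, so I_D2/I_D1 = (1 + λ V_DS2)/(1 + λ V_DS1).
2.47/2.22 = 1.113 = (1 + 8.32 λ)/(1 + 2.84 λ).
Solving: λ (I_D1 V_DS2 − I_D2 V_DS1) = I_D2 − I_D1, so λ = (2.47 − 2.22) / (2.22 × 8.32 − 2.47 × 2.84) = 0.25 / 11.5 = 0.0218 V⁻¹.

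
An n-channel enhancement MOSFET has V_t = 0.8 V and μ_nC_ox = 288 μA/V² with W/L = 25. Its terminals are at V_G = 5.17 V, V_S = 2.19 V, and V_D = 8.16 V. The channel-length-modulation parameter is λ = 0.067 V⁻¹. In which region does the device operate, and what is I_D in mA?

Saturation; I_D = 24.0 mA

V_GS = V_G − V_S = 5.17 − 2.19 = 2.98 V; V_DS = V_D − V_S = 8.16 − 2.19 = 5.97 V.
k_n = μ_nC_ox · (W/L) = 7.2 mA/V².
V_ov = V_GS − V_t = 2.98 − 0.8 = 2.18 V.
Since V_DS = 5.97 V ≥ V_ov = 2.18 V, the device is in saturation.
I_D = ½ k_n V_ov² (1 + λ V_DS) = 0.5 × 7.2 × 2.18² × (1 + 0.067 × 5.97) = 24 mA.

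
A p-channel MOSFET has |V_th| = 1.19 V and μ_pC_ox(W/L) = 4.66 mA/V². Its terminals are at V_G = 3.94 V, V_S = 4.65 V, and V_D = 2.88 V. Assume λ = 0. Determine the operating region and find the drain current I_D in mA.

V_SG = V_S − V_G = 4.65 − 3.94 = 0.71 V; V_SD = V_S − V_D = 4.65 − 2.88 = 1.77 V.
V_SG = 0.71 V < |V_th| = 1.19 V, so the transistor is in cutoff.

Cutoff; I_D = 0 mA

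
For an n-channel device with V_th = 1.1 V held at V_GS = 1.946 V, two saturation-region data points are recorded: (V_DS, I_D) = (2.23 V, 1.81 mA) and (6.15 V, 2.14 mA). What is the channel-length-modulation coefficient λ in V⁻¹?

With V_GS fixed, I_D ∝ (1 + λ V_DS) in saturation, so I_D2/I_D1 = (1 + λ V_DS2)/(1 + λ V_DS1).
2.14/1.81 = 1.182 = (1 + 6.15 λ)/(1 + 2.23 λ).
Solving: λ (I_D1 V_DS2 − I_D2 V_DS1) = I_D2 − I_D1, so λ = (2.14 − 1.81) / (1.81 × 6.15 − 2.14 × 2.23) = 0.33 / 6.36 = 0.0519 V⁻¹.

λ = 0.0519 V⁻¹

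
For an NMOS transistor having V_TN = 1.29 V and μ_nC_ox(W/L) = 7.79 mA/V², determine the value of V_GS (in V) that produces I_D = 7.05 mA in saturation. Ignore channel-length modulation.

In saturation I_D = ½ k_n (V_GS − V_TN)², so V_GS − V_TN = √(2 I_D / k_n) = √(2 × 7.05 / 7.79) = 1.35 V.
V_GS = 1.29 + 1.35 = 2.64 V.

V_GS = 2.64 V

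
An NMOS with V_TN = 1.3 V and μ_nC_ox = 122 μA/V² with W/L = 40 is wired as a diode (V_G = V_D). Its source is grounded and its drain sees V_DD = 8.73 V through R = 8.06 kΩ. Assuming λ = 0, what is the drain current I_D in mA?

With gate tied to drain, V_GS = V_DS ≥ V_GS − V_TN, so the device is in saturation.
k_n = μ_nC_ox · (W/L) = 4.88 mA/V².
KCL at the drain: ½ k_n (V_GS − V_TN)² = (V_DD − V_GS)/R.
Let x = V_GS − 1.3. Then 19.7 x² + x − 7.43 = 0, giving x = 0.59 V (positive root), so V_GS = 1.89 V.
I_D = (V_DD − V_GS)/R = (8.73 − 1.89) / 8.06 = 0.849 mA.

I_D = 0.849 mA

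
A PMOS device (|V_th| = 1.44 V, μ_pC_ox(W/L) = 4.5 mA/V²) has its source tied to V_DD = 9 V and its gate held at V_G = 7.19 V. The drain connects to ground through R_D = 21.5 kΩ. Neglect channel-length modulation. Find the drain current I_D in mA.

I_D = 0.308 mA

V_SG = V_DD − V_G = 9 − 7.19 = 1.81 V, so V_ov = 1.81 − 1.44 = 0.37 V.
Assume saturation: I_D = ½ k_p V_ov² = 0.5 × 4.5 × 0.37² = 0.308 mA, giving V_SD = V_DD − I_D R_D = 9 − 0.308 × 21.5 = 2.38 V.
V_SD = 2.38 V ≥ V_ov = 0.37 V, confirming saturation.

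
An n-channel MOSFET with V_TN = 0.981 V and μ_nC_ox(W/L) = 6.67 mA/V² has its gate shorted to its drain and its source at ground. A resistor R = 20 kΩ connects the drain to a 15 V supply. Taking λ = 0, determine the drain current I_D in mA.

With gate tied to drain, V_GS = V_DS ≥ V_GS − V_TN, so the device is in saturation.
KCL at the drain: ½ k_n (V_GS − V_TN)² = (V_DD − V_GS)/R.
Let x = V_GS − 0.981. Then 66.7 x² + x − 14.02 = 0, giving x = 0.451 V (positive root), so V_GS = 1.43 V.
I_D = (V_DD − V_GS)/R = (15 − 1.43) / 20 = 0.678 mA.

I_D = 0.678 mA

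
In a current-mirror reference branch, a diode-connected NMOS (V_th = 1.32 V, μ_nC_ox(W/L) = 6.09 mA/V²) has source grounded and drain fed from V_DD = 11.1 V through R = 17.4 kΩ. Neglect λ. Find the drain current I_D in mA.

I_D = 0.538 mA

With gate tied to drain, V_GS = V_DS ≥ V_GS − V_th, so the device is in saturation.
KCL at the drain: ½ k_n (V_GS − V_th)² = (V_DD − V_GS)/R.
Let x = V_GS − 1.32. Then 53 x² + x − 9.78 = 0, giving x = 0.42 V (positive root), so V_GS = 1.74 V.
I_D = (V_DD − V_GS)/R = (11.1 − 1.74) / 17.4 = 0.538 mA.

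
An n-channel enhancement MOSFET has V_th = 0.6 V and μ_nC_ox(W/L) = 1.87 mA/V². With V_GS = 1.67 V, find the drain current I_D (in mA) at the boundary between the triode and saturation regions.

At the boundary V_DS = V_ov = V_GS − V_th = 1.67 − 0.6 = 1.07 V.
I_D = ½ k_n V_ov² = 0.5 × 1.87 × 1.07² = 1.07 mA.

I_D = 1.07 mA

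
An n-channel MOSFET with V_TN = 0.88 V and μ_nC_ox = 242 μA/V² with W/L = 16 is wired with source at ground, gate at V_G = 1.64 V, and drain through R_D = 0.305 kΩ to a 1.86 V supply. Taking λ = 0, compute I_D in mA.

I_D = 1.12 mA

V_GS = V_G = 1.64 V, so V_ov = 1.64 − 0.88 = 0.76 V.
k_n = μ_nC_ox · (W/L) = 3.872 mA/V².
Assume saturation: I_D = ½ k_n V_ov² = 0.5 × 3.872 × 0.76² = 1.12 mA, giving V_DS = V_DD − I_D R_D = 1.86 − 1.12 × 0.305 = 1.52 V.
V_DS = 1.52 V ≥ V_ov = 0.76 V, confirming saturation.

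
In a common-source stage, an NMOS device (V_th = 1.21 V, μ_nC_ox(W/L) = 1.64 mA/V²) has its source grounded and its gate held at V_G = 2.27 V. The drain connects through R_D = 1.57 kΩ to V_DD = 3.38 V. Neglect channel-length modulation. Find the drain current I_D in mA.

I_D = 0.921 mA

V_GS = V_G = 2.27 V, so V_ov = 2.27 − 1.21 = 1.06 V.
Assume saturation: I_D = ½ k_n V_ov² = 0.5 × 1.64 × 1.06² = 0.921 mA, giving V_DS = V_DD − I_D R_D = 3.38 − 0.921 × 1.57 = 1.93 V.
V_DS = 1.93 V ≥ V_ov = 1.06 V, confirming saturation.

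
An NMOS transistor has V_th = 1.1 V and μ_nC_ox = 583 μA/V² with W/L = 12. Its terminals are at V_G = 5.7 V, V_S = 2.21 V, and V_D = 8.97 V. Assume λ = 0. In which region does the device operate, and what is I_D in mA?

Saturation; I_D = 20.0 mA

V_GS = V_G − V_S = 5.7 − 2.21 = 3.49 V; V_DS = V_D − V_S = 8.97 − 2.21 = 6.76 V.
k_n = μ_nC_ox · (W/L) = 6.996 mA/V².
V_ov = V_GS − V_th = 3.49 − 1.1 = 2.39 V.
Since V_DS = 6.76 V ≥ V_ov = 2.39 V, the device is in saturation.
I_D = ½ k_n V_ov² = 0.5 × 6.996 × 2.39² = 20 mA.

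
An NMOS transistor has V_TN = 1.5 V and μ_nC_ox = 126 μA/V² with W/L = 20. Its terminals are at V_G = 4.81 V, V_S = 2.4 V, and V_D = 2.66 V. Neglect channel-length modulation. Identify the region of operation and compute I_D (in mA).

V_GS = V_G − V_S = 4.81 − 2.4 = 2.41 V; V_DS = V_D − V_S = 2.66 − 2.4 = 0.26 V.
k_n = μ_nC_ox · (W/L) = 2.52 mA/V².
V_ov = V_GS − V_TN = 2.41 − 1.5 = 0.91 V.
Since V_DS = 0.26 V < V_ov = 0.91 V, the device is in the triode region.
I_D = k_n [V_ov · V_DS − ½ V_DS²] = 2.52 × [0.91 × 0.26 − 0.5 × 0.26²] = 0.511 mA.

Triode; I_D = 0.511 mA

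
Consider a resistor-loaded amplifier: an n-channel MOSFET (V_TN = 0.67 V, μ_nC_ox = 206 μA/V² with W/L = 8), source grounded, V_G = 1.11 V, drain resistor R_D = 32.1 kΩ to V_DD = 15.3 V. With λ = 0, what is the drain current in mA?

I_D = 0.160 mA

V_GS = V_G = 1.11 V, so V_ov = 1.11 − 0.67 = 0.44 V.
k_n = μ_nC_ox · (W/L) = 1.648 mA/V².
Assume saturation: I_D = ½ k_n V_ov² = 0.5 × 1.648 × 0.44² = 0.16 mA, giving V_DS = V_DD − I_D R_D = 15.3 − 0.16 × 32.1 = 10.2 V.
V_DS = 10.2 V ≥ V_ov = 0.44 V, confirming saturation.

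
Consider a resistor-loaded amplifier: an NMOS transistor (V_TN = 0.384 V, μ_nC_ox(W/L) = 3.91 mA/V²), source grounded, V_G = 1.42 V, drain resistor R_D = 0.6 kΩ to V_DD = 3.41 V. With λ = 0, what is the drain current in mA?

V_GS = V_G = 1.42 V, so V_ov = 1.42 − 0.384 = 1.04 V.
Assume saturation: I_D = ½ k_n V_ov² = 0.5 × 3.91 × 1.04² = 2.1 mA, giving V_DS = V_DD − I_D R_D = 3.41 − 2.1 × 0.6 = 2.15 V.
V_DS = 2.15 V ≥ V_ov = 1.04 V, confirming saturation.

I_D = 2.10 mA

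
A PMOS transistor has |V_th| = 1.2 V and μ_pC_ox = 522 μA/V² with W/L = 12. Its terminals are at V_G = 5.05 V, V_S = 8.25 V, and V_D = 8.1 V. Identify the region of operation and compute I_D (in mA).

Triode; I_D = 1.81 mA

V_SG = V_S − V_G = 8.25 − 5.05 = 3.2 V; V_SD = V_S − V_D = 8.25 − 8.1 = 0.15 V.
k_p = μ_pC_ox · (W/L) = 6.264 mA/V².
V_ov = V_SG − |V_th| = 3.2 − 1.2 = 2 V.
Since V_SD = 0.15 V < V_ov = 2 V, the device is in the triode region.
I_D = k_p [V_ov · V_SD − ½ V_SD²] = 6.264 × [2 × 0.15 − 0.5 × 0.15²] = 1.81 mA.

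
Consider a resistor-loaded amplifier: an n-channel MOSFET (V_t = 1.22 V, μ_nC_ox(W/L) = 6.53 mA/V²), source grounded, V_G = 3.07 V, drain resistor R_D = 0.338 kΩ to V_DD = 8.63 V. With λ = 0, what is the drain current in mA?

V_GS = V_G = 3.07 V, so V_ov = 3.07 − 1.22 = 1.85 V.
Assume saturation: I_D = ½ k_n V_ov² = 0.5 × 6.53 × 1.85² = 11.2 mA, giving V_DS = V_DD − I_D R_D = 8.63 − 11.2 × 0.338 = 4.85 V.
V_DS = 4.85 V ≥ V_ov = 1.85 V, confirming saturation.

I_D = 11.2 mA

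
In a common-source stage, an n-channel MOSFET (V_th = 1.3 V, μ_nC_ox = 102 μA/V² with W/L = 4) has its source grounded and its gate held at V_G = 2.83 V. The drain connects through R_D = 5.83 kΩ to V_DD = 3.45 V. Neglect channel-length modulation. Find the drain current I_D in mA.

I_D = 0.420 mA

V_GS = V_G = 2.83 V, so V_ov = 2.83 − 1.3 = 1.53 V.
k_n = μ_nC_ox · (W/L) = 0.408 mA/V².
Assume saturation: I_D = ½ k_n V_ov² = 0.5 × 0.408 × 1.53² = 0.478 mA, giving V_DS = V_DD − I_D R_D = 3.45 − 0.478 × 5.83 = 0.666 V.
But 0.666 V < V_ov = 1.53 V, so the device is actually in triode.
In triode I_D = k_n[V_ov V_DS − ½ V_DS²] and I_D = (V_DD − V_DS)/R_D. Equating: 1.19 V_DS² − 4.639 V_DS + 3.45 = 0, giving V_DS = 1 V (the root below V_ov).
I_D = (3.45 − 1) / 5.83 = 0.42 mA.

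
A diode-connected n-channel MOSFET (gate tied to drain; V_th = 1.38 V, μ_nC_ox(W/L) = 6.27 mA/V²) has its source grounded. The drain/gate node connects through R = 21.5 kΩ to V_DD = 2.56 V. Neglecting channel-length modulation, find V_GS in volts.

V_GS = 1.51 V

With gate tied to drain, V_GS = V_DS ≥ V_GS − V_th, so the device is in saturation.
KCL at the drain: ½ k_n (V_GS − V_th)² = (V_DD − V_GS)/R.
Let x = V_GS − 1.38. Then 67.4 x² + x − 1.18 = 0, giving x = 0.125 V (positive root), so V_GS = 1.51 V.
I_D = (V_DD − V_GS)/R = (2.56 − 1.51) / 21.5 = 0.0491 mA.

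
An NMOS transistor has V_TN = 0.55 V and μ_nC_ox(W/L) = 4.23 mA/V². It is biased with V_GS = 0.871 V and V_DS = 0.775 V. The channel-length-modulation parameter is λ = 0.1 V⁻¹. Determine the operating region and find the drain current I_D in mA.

Saturation; I_D = 0.235 mA

V_ov = V_GS − V_TN = 0.871 − 0.55 = 0.321 V.
Since V_DS = 0.775 V ≥ V_ov = 0.321 V, the device is in saturation.
I_D = ½ k_n V_ov² (1 + λ V_DS) = 0.5 × 4.23 × 0.321² × (1 + 0.1 × 0.775) = 0.235 mA.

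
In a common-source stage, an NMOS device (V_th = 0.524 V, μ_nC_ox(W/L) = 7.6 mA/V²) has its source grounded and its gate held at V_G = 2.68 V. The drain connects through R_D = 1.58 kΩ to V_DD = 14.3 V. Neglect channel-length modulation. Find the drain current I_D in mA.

I_D = 8.66 mA

V_GS = V_G = 2.68 V, so V_ov = 2.68 − 0.524 = 2.16 V.
Assume saturation: I_D = ½ k_n V_ov² = 0.5 × 7.6 × 2.16² = 17.7 mA, giving V_DS = V_DD − I_D R_D = 14.3 − 17.7 × 1.58 = -13.6 V.
But -13.6 V < V_ov = 2.16 V, so the device is actually in triode.
In triode I_D = k_n[V_ov V_DS − ½ V_DS²] and I_D = (V_DD − V_DS)/R_D. Equating: 6 V_DS² − 26.89 V_DS + 14.3 = 0, giving V_DS = 0.617 V (the root below V_ov).
I_D = (14.3 − 0.617) / 1.58 = 8.66 mA.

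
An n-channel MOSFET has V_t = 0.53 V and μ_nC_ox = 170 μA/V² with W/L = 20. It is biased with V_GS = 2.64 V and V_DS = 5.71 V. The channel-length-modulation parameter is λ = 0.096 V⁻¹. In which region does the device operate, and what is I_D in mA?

k_n = μ_nC_ox · (W/L) = 3.4 mA/V².
V_ov = V_GS − V_t = 2.64 − 0.53 = 2.11 V.
Since V_DS = 5.71 V ≥ V_ov = 2.11 V, the device is in saturation.
I_D = ½ k_n V_ov² (1 + λ V_DS) = 0.5 × 3.4 × 2.11² × (1 + 0.096 × 5.71) = 11.7 mA.

Saturation; I_D = 11.7 mA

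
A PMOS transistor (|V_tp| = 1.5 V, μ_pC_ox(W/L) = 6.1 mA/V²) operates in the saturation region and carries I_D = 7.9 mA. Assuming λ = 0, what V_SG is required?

V_SG = 3.11 V

In saturation I_D = ½ k_p (V_SG − |V_tp|)², so V_SG − |V_tp| = √(2 I_D / k_p) = √(2 × 7.9 / 6.1) = 1.61 V.
V_SG = 1.5 + 1.61 = 3.11 V.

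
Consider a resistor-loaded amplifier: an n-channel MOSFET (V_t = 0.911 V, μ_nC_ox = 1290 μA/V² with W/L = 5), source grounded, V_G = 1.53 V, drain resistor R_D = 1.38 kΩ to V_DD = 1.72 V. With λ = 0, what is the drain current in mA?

I_D = 0.996 mA

V_GS = V_G = 1.53 V, so V_ov = 1.53 − 0.911 = 0.619 V.
k_n = μ_nC_ox · (W/L) = 6.45 mA/V².
Assume saturation: I_D = ½ k_n V_ov² = 0.5 × 6.45 × 0.619² = 1.24 mA, giving V_DS = V_DD − I_D R_D = 1.72 − 1.24 × 1.38 = 0.0147 V.
But 0.0147 V < V_ov = 0.619 V, so the device is actually in triode.
In triode I_D = k_n[V_ov V_DS − ½ V_DS²] and I_D = (V_DD − V_DS)/R_D. Equating: 4.45 V_DS² − 6.51 V_DS + 1.72 = 0, giving V_DS = 0.346 V (the root below V_ov).
I_D = (1.72 − 0.346) / 1.38 = 0.996 mA.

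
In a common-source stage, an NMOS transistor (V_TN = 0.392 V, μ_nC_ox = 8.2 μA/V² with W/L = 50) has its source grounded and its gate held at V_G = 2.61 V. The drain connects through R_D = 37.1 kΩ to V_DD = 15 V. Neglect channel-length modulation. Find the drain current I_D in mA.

V_GS = V_G = 2.61 V, so V_ov = 2.61 − 0.392 = 2.22 V.
k_n = μ_nC_ox · (W/L) = 0.41 mA/V².
Assume saturation: I_D = ½ k_n V_ov² = 0.5 × 0.41 × 2.22² = 1.01 mA, giving V_DS = V_DD − I_D R_D = 15 − 1.01 × 37.1 = -22.4 V.
But -22.4 V < V_ov = 2.22 V, so the device is actually in triode.
In triode I_D = k_n[V_ov V_DS − ½ V_DS²] and I_D = (V_DD − V_DS)/R_D. Equating: 7.61 V_DS² − 34.74 V_DS + 15 = 0, giving V_DS = 0.483 V (the root below V_ov).
I_D = (15 − 0.483) / 37.1 = 0.391 mA.

I_D = 0.391 mA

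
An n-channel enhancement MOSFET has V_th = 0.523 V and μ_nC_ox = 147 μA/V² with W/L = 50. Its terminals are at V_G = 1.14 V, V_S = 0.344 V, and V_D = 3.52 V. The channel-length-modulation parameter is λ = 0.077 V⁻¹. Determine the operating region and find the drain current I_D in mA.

Saturation; I_D = 0.341 mA

V_GS = V_G − V_S = 1.14 − 0.344 = 0.796 V; V_DS = V_D − V_S = 3.52 − 0.344 = 3.18 V.
k_n = μ_nC_ox · (W/L) = 7.35 mA/V².
V_ov = V_GS − V_th = 0.796 − 0.523 = 0.273 V.
Since V_DS = 3.18 V ≥ V_ov = 0.273 V, the device is in saturation.
I_D = ½ k_n V_ov² (1 + λ V_DS) = 0.5 × 7.35 × 0.273² × (1 + 0.077 × 3.18) = 0.341 mA.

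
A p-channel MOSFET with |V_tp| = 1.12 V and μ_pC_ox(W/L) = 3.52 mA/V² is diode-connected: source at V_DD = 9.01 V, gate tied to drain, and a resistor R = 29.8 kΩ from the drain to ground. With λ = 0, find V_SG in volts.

With gate tied to drain, V_SG = V_SD ≥ V_SG − |V_tp|, so the device is in saturation.
KCL at the drain: ½ k_p (V_SG − |V_tp|)² = (V_DD − V_SG)/R.
Let x = V_SG − 1.12. Then 52.4 x² + x − 7.89 = 0, giving x = 0.378 V (positive root), so V_SG = 1.5 V.
I_D = (V_DD − V_SG)/R = (9.01 − 1.5) / 29.8 = 0.252 mA.

V_SG = 1.50 V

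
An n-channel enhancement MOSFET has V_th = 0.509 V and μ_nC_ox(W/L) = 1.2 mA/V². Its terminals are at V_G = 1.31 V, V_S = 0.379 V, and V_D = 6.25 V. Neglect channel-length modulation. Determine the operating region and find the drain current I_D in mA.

V_GS = V_G − V_S = 1.31 − 0.379 = 0.931 V; V_DS = V_D − V_S = 6.25 − 0.379 = 5.87 V.
V_ov = V_GS − V_th = 0.931 − 0.509 = 0.422 V.
Since V_DS = 5.87 V ≥ V_ov = 0.422 V, the device is in saturation.
I_D = ½ k_n V_ov² = 0.5 × 1.2 × 0.422² = 0.107 mA.

Saturation; I_D = 0.107 mA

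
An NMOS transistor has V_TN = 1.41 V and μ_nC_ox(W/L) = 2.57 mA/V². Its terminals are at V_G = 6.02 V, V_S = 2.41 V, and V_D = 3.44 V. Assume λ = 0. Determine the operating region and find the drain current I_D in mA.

V_GS = V_G − V_S = 6.02 − 2.41 = 3.61 V; V_DS = V_D − V_S = 3.44 − 2.41 = 1.03 V.
V_ov = V_GS − V_TN = 3.61 − 1.41 = 2.2 V.
Since V_DS = 1.03 V < V_ov = 2.2 V, the device is in the triode region.
I_D = k_n [V_ov · V_DS − ½ V_DS²] = 2.57 × [2.2 × 1.03 − 0.5 × 1.03²] = 4.46 mA.

Triode; I_D = 4.46 mA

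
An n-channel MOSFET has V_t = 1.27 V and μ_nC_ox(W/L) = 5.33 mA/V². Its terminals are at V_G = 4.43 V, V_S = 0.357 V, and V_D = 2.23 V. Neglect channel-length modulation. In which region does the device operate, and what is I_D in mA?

V_GS = V_G − V_S = 4.43 − 0.357 = 4.07 V; V_DS = V_D − V_S = 2.23 − 0.357 = 1.87 V.
V_ov = V_GS − V_t = 4.07 − 1.27 = 2.8 V.
Since V_DS = 1.87 V < V_ov = 2.8 V, the device is in the triode region.
I_D = k_n [V_ov · V_DS − ½ V_DS²] = 5.33 × [2.8 × 1.87 − 0.5 × 1.87²] = 18.6 mA.

Triode; I_D = 18.6 mA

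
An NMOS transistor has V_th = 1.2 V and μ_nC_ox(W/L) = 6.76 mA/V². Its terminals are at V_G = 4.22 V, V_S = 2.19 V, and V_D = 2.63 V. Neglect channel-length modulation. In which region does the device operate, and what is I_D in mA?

Triode; I_D = 1.81 mA

V_GS = V_G − V_S = 4.22 − 2.19 = 2.03 V; V_DS = V_D − V_S = 2.63 − 2.19 = 0.44 V.
V_ov = V_GS − V_th = 2.03 − 1.2 = 0.83 V.
Since V_DS = 0.44 V < V_ov = 0.83 V, the device is in the triode region.
I_D = k_n [V_ov · V_DS − ½ V_DS²] = 6.76 × [0.83 × 0.44 − 0.5 × 0.44²] = 1.81 mA.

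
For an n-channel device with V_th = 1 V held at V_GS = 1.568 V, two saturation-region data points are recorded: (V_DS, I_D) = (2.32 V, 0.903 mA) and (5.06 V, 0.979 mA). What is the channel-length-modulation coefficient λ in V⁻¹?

λ = 0.0331 V⁻¹

With V_GS fixed, I_D ∝ (1 + λ V_DS) in saturation, so I_D2/I_D1 = (1 + λ V_DS2)/(1 + λ V_DS1).
0.979/0.903 = 1.084 = (1 + 5.06 λ)/(1 + 2.32 λ).
Solving: λ (I_D1 V_DS2 − I_D2 V_DS1) = I_D2 − I_D1, so λ = (0.979 − 0.903) / (0.903 × 5.06 − 0.979 × 2.32) = 0.076 / 2.3 = 0.0331 V⁻¹.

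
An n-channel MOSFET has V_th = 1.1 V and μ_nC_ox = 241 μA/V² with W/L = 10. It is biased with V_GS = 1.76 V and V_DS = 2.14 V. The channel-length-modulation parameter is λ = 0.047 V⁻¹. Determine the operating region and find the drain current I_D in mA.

Saturation; I_D = 0.578 mA

k_n = μ_nC_ox · (W/L) = 2.41 mA/V².
V_ov = V_GS − V_th = 1.76 − 1.1 = 0.66 V.
Since V_DS = 2.14 V ≥ V_ov = 0.66 V, the device is in saturation.
I_D = ½ k_n V_ov² (1 + λ V_DS) = 0.5 × 2.41 × 0.66² × (1 + 0.047 × 2.14) = 0.578 mA.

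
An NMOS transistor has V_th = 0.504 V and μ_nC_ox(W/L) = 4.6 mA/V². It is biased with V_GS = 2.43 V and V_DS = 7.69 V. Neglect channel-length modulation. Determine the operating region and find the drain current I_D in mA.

Saturation; I_D = 8.53 mA

V_ov = V_GS − V_th = 2.43 − 0.504 = 1.93 V.
Since V_DS = 7.69 V ≥ V_ov = 1.93 V, the device is in saturation.
I_D = ½ k_n V_ov² = 0.5 × 4.6 × 1.93² = 8.53 mA.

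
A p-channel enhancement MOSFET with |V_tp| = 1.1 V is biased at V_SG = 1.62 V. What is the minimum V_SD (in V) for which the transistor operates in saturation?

V_SD,sat = 0.520 V

The boundary between triode and saturation is V_SD = V_SG − |V_tp| = V_ov.
V_ov = 1.62 − 1.1 = 0.52 V.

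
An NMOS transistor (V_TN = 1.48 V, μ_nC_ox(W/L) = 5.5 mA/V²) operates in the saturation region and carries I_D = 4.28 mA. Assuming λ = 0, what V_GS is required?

In saturation I_D = ½ k_n (V_GS − V_TN)², so V_GS − V_TN = √(2 I_D / k_n) = √(2 × 4.28 / 5.5) = 1.25 V.
V_GS = 1.48 + 1.25 = 2.73 V.

V_GS = 2.73 V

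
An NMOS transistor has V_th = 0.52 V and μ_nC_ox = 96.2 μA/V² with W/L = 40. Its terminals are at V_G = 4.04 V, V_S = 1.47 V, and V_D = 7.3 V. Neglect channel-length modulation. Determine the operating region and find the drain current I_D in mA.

Saturation; I_D = 8.09 mA

V_GS = V_G − V_S = 4.04 − 1.47 = 2.57 V; V_DS = V_D − V_S = 7.3 − 1.47 = 5.83 V.
k_n = μ_nC_ox · (W/L) = 3.848 mA/V².
V_ov = V_GS − V_th = 2.57 − 0.52 = 2.05 V.
Since V_DS = 5.83 V ≥ V_ov = 2.05 V, the device is in saturation.
I_D = ½ k_n V_ov² = 0.5 × 3.848 × 2.05² = 8.09 mA.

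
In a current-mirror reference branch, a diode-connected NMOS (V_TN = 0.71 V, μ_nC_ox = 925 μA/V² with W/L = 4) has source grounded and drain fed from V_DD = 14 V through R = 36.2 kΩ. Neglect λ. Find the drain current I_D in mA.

I_D = 0.355 mA

With gate tied to drain, V_GS = V_DS ≥ V_GS − V_TN, so the device is in saturation.
k_n = μ_nC_ox · (W/L) = 3.7 mA/V².
KCL at the drain: ½ k_n (V_GS − V_TN)² = (V_DD − V_GS)/R.
Let x = V_GS − 0.71. Then 67 x² + x − 13.29 = 0, giving x = 0.438 V (positive root), so V_GS = 1.15 V.
I_D = (V_DD − V_GS)/R = (14 − 1.15) / 36.2 = 0.355 mA.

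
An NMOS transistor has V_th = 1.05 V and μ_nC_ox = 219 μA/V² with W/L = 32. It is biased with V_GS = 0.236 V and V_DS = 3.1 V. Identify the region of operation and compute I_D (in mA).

Cutoff; I_D = 0 mA

V_GS = 0.236 V < V_th = 1.05 V, so the transistor is in cutoff.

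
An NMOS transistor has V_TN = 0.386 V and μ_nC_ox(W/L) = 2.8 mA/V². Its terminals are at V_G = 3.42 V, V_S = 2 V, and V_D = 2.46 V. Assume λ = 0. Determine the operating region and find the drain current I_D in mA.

Triode; I_D = 1.04 mA

V_GS = V_G − V_S = 3.42 − 2 = 1.42 V; V_DS = V_D − V_S = 2.46 − 2 = 0.46 V.
V_ov = V_GS − V_TN = 1.42 − 0.386 = 1.03 V.
Since V_DS = 0.46 V < V_ov = 1.03 V, the device is in the triode region.
I_D = k_n [V_ov · V_DS − ½ V_DS²] = 2.8 × [1.03 × 0.46 − 0.5 × 0.46²] = 1.04 mA.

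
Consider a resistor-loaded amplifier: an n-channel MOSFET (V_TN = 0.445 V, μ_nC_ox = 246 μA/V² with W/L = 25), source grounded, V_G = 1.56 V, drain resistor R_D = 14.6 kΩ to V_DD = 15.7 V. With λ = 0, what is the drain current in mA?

I_D = 1.06 mA

V_GS = V_G = 1.56 V, so V_ov = 1.56 − 0.445 = 1.11 V.
k_n = μ_nC_ox · (W/L) = 6.15 mA/V².
Assume saturation: I_D = ½ k_n V_ov² = 0.5 × 6.15 × 1.11² = 3.82 mA, giving V_DS = V_DD − I_D R_D = 15.7 − 3.82 × 14.6 = -40.1 V.
But -40.1 V < V_ov = 1.11 V, so the device is actually in triode.
In triode I_D = k_n[V_ov V_DS − ½ V_DS²] and I_D = (V_DD − V_DS)/R_D. Equating: 44.9 V_DS² − 101.1 V_DS + 15.7 = 0, giving V_DS = 0.168 V (the root below V_ov).
I_D = (15.7 − 0.168) / 14.6 = 1.06 mA.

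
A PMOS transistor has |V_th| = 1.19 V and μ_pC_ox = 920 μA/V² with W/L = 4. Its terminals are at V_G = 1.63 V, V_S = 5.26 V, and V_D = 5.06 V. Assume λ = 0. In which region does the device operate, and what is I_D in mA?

Triode; I_D = 1.72 mA

V_SG = V_S − V_G = 5.26 − 1.63 = 3.63 V; V_SD = V_S − V_D = 5.26 − 5.06 = 0.2 V.
k_p = μ_pC_ox · (W/L) = 3.68 mA/V².
V_ov = V_SG − |V_th| = 3.63 − 1.19 = 2.44 V.
Since V_SD = 0.2 V < V_ov = 2.44 V, the device is in the triode region.
I_D = k_p [V_ov · V_SD − ½ V_SD²] = 3.68 × [2.44 × 0.2 − 0.5 × 0.2²] = 1.72 mA.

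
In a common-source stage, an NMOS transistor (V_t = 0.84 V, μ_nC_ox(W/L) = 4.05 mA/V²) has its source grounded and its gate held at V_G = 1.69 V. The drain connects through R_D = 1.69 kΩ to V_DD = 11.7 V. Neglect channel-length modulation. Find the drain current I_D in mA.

V_GS = V_G = 1.69 V, so V_ov = 1.69 − 0.84 = 0.85 V.
Assume saturation: I_D = ½ k_n V_ov² = 0.5 × 4.05 × 0.85² = 1.46 mA, giving V_DS = V_DD − I_D R_D = 11.7 − 1.46 × 1.69 = 9.23 V.
V_DS = 9.23 V ≥ V_ov = 0.85 V, confirming saturation.

I_D = 1.46 mA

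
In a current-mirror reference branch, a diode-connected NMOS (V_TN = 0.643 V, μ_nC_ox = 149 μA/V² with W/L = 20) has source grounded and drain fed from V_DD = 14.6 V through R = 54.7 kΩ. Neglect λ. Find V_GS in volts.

With gate tied to drain, V_GS = V_DS ≥ V_GS − V_TN, so the device is in saturation.
k_n = μ_nC_ox · (W/L) = 2.98 mA/V².
KCL at the drain: ½ k_n (V_GS − V_TN)² = (V_DD − V_GS)/R.
Let x = V_GS − 0.643. Then 81.5 x² + x − 13.96 = 0, giving x = 0.408 V (positive root), so V_GS = 1.05 V.
I_D = (V_DD − V_GS)/R = (14.6 − 1.05) / 54.7 = 0.248 mA.

V_GS = 1.05 V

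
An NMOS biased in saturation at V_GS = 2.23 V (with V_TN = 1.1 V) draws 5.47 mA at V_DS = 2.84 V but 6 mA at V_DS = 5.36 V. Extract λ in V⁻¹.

With V_GS fixed, I_D ∝ (1 + λ V_DS) in saturation, so I_D2/I_D1 = (1 + λ V_DS2)/(1 + λ V_DS1).
6/5.47 = 1.097 = (1 + 5.36 λ)/(1 + 2.84 λ).
Solving: λ (I_D1 V_DS2 − I_D2 V_DS1) = I_D2 − I_D1, so λ = (6 − 5.47) / (5.47 × 5.36 − 6 × 2.84) = 0.53 / 12.3 = 0.0432 V⁻¹.

λ = 0.0432 V⁻¹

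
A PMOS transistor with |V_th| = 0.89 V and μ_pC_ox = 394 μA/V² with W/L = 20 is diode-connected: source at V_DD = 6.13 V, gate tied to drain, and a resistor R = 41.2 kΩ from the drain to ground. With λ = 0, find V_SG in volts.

With gate tied to drain, V_SG = V_SD ≥ V_SG − |V_th|, so the device is in saturation.
k_p = μ_pC_ox · (W/L) = 7.88 mA/V².
KCL at the drain: ½ k_p (V_SG − |V_th|)² = (V_DD − V_SG)/R.
Let x = V_SG − 0.89. Then 162 x² + x − 5.24 = 0, giving x = 0.177 V (positive root), so V_SG = 1.07 V.
I_D = (V_DD − V_SG)/R = (6.13 − 1.07) / 41.2 = 0.123 mA.

V_SG = 1.07 V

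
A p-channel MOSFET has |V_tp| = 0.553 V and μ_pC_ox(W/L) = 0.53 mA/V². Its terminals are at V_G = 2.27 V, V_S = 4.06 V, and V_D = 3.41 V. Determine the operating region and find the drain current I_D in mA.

Triode; I_D = 0.314 mA

V_SG = V_S − V_G = 4.06 − 2.27 = 1.79 V; V_SD = V_S − V_D = 4.06 − 3.41 = 0.65 V.
V_ov = V_SG − |V_tp| = 1.79 − 0.553 = 1.24 V.
Since V_SD = 0.65 V < V_ov = 1.24 V, the device is in the triode region.
I_D = k_p [V_ov · V_SD − ½ V_SD²] = 0.53 × [1.24 × 0.65 − 0.5 × 0.65²] = 0.314 mA.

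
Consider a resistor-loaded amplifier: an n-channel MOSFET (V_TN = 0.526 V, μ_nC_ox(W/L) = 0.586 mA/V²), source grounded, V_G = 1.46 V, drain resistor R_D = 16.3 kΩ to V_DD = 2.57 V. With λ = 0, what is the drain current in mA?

I_D = 0.139 mA

V_GS = V_G = 1.46 V, so V_ov = 1.46 − 0.526 = 0.934 V.
Assume saturation: I_D = ½ k_n V_ov² = 0.5 × 0.586 × 0.934² = 0.256 mA, giving V_DS = V_DD − I_D R_D = 2.57 − 0.256 × 16.3 = -1.6 V.
But -1.6 V < V_ov = 0.934 V, so the device is actually in triode.
In triode I_D = k_n[V_ov V_DS − ½ V_DS²] and I_D = (V_DD − V_DS)/R_D. Equating: 4.78 V_DS² − 9.921 V_DS + 2.57 = 0, giving V_DS = 0.303 V (the root below V_ov).
I_D = (2.57 − 0.303) / 16.3 = 0.139 mA.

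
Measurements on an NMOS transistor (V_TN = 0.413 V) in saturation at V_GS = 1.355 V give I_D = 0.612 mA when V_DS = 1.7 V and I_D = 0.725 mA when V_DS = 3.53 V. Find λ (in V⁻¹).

With V_GS fixed, I_D ∝ (1 + λ V_DS) in saturation, so I_D2/I_D1 = (1 + λ V_DS2)/(1 + λ V_DS1).
0.725/0.612 = 1.185 = (1 + 3.53 λ)/(1 + 1.7 λ).
Solving: λ (I_D1 V_DS2 − I_D2 V_DS1) = I_D2 − I_D1, so λ = (0.725 − 0.612) / (0.612 × 3.53 − 0.725 × 1.7) = 0.113 / 0.928 = 0.122 V⁻¹.

λ = 0.122 V⁻¹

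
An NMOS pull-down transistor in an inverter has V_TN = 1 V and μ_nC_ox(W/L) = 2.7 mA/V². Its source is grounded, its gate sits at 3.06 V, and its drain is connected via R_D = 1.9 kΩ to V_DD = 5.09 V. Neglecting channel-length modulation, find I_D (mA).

V_GS = V_G = 3.06 V, so V_ov = 3.06 − 1 = 2.06 V.
Assume saturation: I_D = ½ k_n V_ov² = 0.5 × 2.7 × 2.06² = 5.73 mA, giving V_DS = V_DD − I_D R_D = 5.09 − 5.73 × 1.9 = -5.79 V.
But -5.79 V < V_ov = 2.06 V, so the device is actually in triode.
In triode I_D = k_n[V_ov V_DS − ½ V_DS²] and I_D = (V_DD − V_DS)/R_D. Equating: 2.56 V_DS² − 11.57 V_DS + 5.09 = 0, giving V_DS = 0.494 V (the root below V_ov).
I_D = (5.09 − 0.494) / 1.9 = 2.42 mA.

I_D = 2.42 mA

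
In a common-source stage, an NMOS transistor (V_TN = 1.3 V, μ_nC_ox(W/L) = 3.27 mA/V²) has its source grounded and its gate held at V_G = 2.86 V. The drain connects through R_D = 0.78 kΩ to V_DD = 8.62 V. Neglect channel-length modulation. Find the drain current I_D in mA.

V_GS = V_G = 2.86 V, so V_ov = 2.86 − 1.3 = 1.56 V.
Assume saturation: I_D = ½ k_n V_ov² = 0.5 × 3.27 × 1.56² = 3.98 mA, giving V_DS = V_DD − I_D R_D = 8.62 − 3.98 × 0.78 = 5.52 V.
V_DS = 5.52 V ≥ V_ov = 1.56 V, confirming saturation.

I_D = 3.98 mA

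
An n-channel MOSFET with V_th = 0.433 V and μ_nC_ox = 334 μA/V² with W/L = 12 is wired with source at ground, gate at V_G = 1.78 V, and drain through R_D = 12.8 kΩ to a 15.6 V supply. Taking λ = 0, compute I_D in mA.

V_GS = V_G = 1.78 V, so V_ov = 1.78 − 0.433 = 1.35 V.
k_n = μ_nC_ox · (W/L) = 4.008 mA/V².
Assume saturation: I_D = ½ k_n V_ov² = 0.5 × 4.008 × 1.35² = 3.64 mA, giving V_DS = V_DD − I_D R_D = 15.6 − 3.64 × 12.8 = -30.9 V.
But -30.9 V < V_ov = 1.35 V, so the device is actually in triode.
In triode I_D = k_n[V_ov V_DS − ½ V_DS²] and I_D = (V_DD − V_DS)/R_D. Equating: 25.7 V_DS² − 70.1 V_DS + 15.6 = 0, giving V_DS = 0.244 V (the root below V_ov).
I_D = (15.6 − 0.244) / 12.8 = 1.2 mA.

I_D = 1.20 mA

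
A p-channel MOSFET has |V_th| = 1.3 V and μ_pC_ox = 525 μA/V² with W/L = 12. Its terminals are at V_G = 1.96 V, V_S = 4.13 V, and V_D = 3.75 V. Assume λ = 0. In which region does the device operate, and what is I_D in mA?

Triode; I_D = 1.63 mA

V_SG = V_S − V_G = 4.13 − 1.96 = 2.17 V; V_SD = V_S − V_D = 4.13 − 3.75 = 0.38 V.
k_p = μ_pC_ox · (W/L) = 6.3 mA/V².
V_ov = V_SG − |V_th| = 2.17 − 1.3 = 0.87 V.
Since V_SD = 0.38 V < V_ov = 0.87 V, the device is in the triode region.
I_D = k_p [V_ov · V_SD − ½ V_SD²] = 6.3 × [0.87 × 0.38 − 0.5 × 0.38²] = 1.63 mA.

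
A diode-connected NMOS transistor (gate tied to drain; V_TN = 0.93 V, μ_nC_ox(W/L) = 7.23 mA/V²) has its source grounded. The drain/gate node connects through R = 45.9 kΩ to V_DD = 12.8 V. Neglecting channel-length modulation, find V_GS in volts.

With gate tied to drain, V_GS = V_DS ≥ V_GS − V_TN, so the device is in saturation.
KCL at the drain: ½ k_n (V_GS − V_TN)² = (V_DD − V_GS)/R.
Let x = V_GS − 0.93. Then 166 x² + x − 11.87 = 0, giving x = 0.264 V (positive root), so V_GS = 1.19 V.
I_D = (V_DD − V_GS)/R = (12.8 − 1.19) / 45.9 = 0.253 mA.

V_GS = 1.19 V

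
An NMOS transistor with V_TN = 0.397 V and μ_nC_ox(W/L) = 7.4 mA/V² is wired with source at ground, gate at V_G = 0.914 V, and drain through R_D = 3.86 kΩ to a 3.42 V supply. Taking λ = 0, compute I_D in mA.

V_GS = V_G = 0.914 V, so V_ov = 0.914 − 0.397 = 0.517 V.
Assume saturation: I_D = ½ k_n V_ov² = 0.5 × 7.4 × 0.517² = 0.989 mA, giving V_DS = V_DD − I_D R_D = 3.42 − 0.989 × 3.86 = -0.397 V.
But -0.397 V < V_ov = 0.517 V, so the device is actually in triode.
In triode I_D = k_n[V_ov V_DS − ½ V_DS²] and I_D = (V_DD − V_DS)/R_D. Equating: 14.3 V_DS² − 15.77 V_DS + 3.42 = 0, giving V_DS = 0.297 V (the root below V_ov).
I_D = (3.42 − 0.297) / 3.86 = 0.809 mA.

I_D = 0.809 mA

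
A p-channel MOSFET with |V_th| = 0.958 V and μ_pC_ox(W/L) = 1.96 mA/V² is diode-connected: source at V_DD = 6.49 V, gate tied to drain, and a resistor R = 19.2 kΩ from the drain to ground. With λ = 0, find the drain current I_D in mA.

With gate tied to drain, V_SG = V_SD ≥ V_SG − |V_th|, so the device is in saturation.
KCL at the drain: ½ k_p (V_SG − |V_th|)² = (V_DD − V_SG)/R.
Let x = V_SG − 0.958. Then 18.8 x² + x − 5.532 = 0, giving x = 0.516 V (positive root), so V_SG = 1.47 V.
I_D = (V_DD − V_SG)/R = (6.49 − 1.47) / 19.2 = 0.261 mA.

I_D = 0.261 mA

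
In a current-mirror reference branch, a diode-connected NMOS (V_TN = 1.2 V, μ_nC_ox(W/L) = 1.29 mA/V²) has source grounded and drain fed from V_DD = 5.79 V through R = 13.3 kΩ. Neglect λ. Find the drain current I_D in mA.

I_D = 0.294 mA

With gate tied to drain, V_GS = V_DS ≥ V_GS − V_TN, so the device is in saturation.
KCL at the drain: ½ k_n (V_GS − V_TN)² = (V_DD − V_GS)/R.
Let x = V_GS − 1.2. Then 8.58 x² + x − 4.59 = 0, giving x = 0.676 V (positive root), so V_GS = 1.88 V.
I_D = (V_DD − V_GS)/R = (5.79 − 1.88) / 13.3 = 0.294 mA.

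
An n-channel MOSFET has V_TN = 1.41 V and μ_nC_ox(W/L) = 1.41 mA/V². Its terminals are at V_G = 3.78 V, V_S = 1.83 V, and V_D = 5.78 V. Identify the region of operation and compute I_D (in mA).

Saturation; I_D = 0.206 mA

V_GS = V_G − V_S = 3.78 − 1.83 = 1.95 V; V_DS = V_D − V_S = 5.78 − 1.83 = 3.95 V.
V_ov = V_GS − V_TN = 1.95 − 1.41 = 0.54 V.
Since V_DS = 3.95 V ≥ V_ov = 0.54 V, the device is in saturation.
I_D = ½ k_n V_ov² = 0.5 × 1.41 × 0.54² = 0.206 mA.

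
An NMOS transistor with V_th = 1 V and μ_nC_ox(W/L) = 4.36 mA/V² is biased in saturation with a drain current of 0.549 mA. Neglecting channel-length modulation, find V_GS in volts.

In saturation I_D = ½ k_n (V_GS − V_th)², so V_GS − V_th = √(2 I_D / k_n) = √(2 × 0.549 / 4.36) = 0.502 V.
V_GS = 1 + 0.502 = 1.5 V.

V_GS = 1.50 V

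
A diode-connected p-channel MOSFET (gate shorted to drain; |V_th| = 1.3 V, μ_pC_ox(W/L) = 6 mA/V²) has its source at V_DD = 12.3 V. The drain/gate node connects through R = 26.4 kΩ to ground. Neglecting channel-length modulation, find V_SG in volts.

With gate tied to drain, V_SG = V_SD ≥ V_SG − |V_th|, so the device is in saturation.
KCL at the drain: ½ k_p (V_SG − |V_th|)² = (V_DD − V_SG)/R.
Let x = V_SG − 1.3. Then 79.2 x² + x − 11 = 0, giving x = 0.366 V (positive root), so V_SG = 1.67 V.
I_D = (V_DD − V_SG)/R = (12.3 − 1.67) / 26.4 = 0.403 mA.

V_SG = 1.67 V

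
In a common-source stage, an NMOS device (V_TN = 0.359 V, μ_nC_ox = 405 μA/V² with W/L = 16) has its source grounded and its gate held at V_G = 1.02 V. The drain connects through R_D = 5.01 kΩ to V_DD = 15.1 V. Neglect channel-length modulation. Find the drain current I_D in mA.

I_D = 1.42 mA

V_GS = V_G = 1.02 V, so V_ov = 1.02 − 0.359 = 0.661 V.
k_n = μ_nC_ox · (W/L) = 6.48 mA/V².
Assume saturation: I_D = ½ k_n V_ov² = 0.5 × 6.48 × 0.661² = 1.42 mA, giving V_DS = V_DD − I_D R_D = 15.1 − 1.42 × 5.01 = 8.01 V.
V_DS = 8.01 V ≥ V_ov = 0.661 V, confirming saturation.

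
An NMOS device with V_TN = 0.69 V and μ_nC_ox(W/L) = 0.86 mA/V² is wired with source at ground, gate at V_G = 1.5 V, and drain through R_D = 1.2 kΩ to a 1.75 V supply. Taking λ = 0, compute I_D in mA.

V_GS = V_G = 1.5 V, so V_ov = 1.5 − 0.69 = 0.81 V.
Assume saturation: I_D = ½ k_n V_ov² = 0.5 × 0.86 × 0.81² = 0.282 mA, giving V_DS = V_DD − I_D R_D = 1.75 − 0.282 × 1.2 = 1.41 V.
V_DS = 1.41 V ≥ V_ov = 0.81 V, confirming saturation.

I_D = 0.282 mA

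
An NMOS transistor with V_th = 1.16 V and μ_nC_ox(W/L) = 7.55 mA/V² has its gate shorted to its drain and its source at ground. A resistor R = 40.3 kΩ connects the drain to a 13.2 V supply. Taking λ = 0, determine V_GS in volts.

With gate tied to drain, V_GS = V_DS ≥ V_GS − V_th, so the device is in saturation.
KCL at the drain: ½ k_n (V_GS − V_th)² = (V_DD − V_GS)/R.
Let x = V_GS − 1.16. Then 152 x² + x − 12.04 = 0, giving x = 0.278 V (positive root), so V_GS = 1.44 V.
I_D = (V_DD − V_GS)/R = (13.2 − 1.44) / 40.3 = 0.292 mA.

V_GS = 1.44 V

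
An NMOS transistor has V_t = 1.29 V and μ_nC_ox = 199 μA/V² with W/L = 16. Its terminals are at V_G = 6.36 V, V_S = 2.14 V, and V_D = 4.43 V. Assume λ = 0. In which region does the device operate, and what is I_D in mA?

Triode; I_D = 13.0 mA

V_GS = V_G − V_S = 6.36 − 2.14 = 4.22 V; V_DS = V_D − V_S = 4.43 − 2.14 = 2.29 V.
k_n = μ_nC_ox · (W/L) = 3.184 mA/V².
V_ov = V_GS − V_t = 4.22 − 1.29 = 2.93 V.
Since V_DS = 2.29 V < V_ov = 2.93 V, the device is in the triode region.
I_D = k_n [V_ov · V_DS − ½ V_DS²] = 3.184 × [2.93 × 2.29 − 0.5 × 2.29²] = 13 mA.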